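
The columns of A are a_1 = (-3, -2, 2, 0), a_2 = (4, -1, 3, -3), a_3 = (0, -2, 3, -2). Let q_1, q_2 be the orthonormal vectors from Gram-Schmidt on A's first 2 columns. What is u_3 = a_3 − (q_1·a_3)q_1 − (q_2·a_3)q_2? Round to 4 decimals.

u_3 = (-0.1071, 0.0121, -0.1485, -0.2953)

a_1 = (-3, -2, 2, 0); ‖a_1‖ = 4.1231, so q_1 = (-0.7276, -0.4851, 0.4851, 0.0000).
q_1·a_2 = (-0.7276)·4 + (-0.4851)·(-1) + 0.4851·3 + 0.0000·(-3) = -0.9701.
u_2 = a_2 + 0.9701·q_1 = (3.2941, -1.4706, 3.4706, -3.0000).
‖u_2‖ = 5.8360, so q_2 = (0.5644, -0.2520, 0.5947, -0.5141).
q_1·a_3 = (-0.7276)·0 + (-0.4851)·(-2) + 0.4851·3 + 0.0000·(-2) = 2.4254; q_2·a_3 = 0.5644·0 + (-0.2520)·(-2) + 0.5947·3 + (-0.5141)·(-2) = 3.3161.
u_3 = a_3 − 2.4254·q_1 − 3.3161·q_2 = (-0.1071, 0.0121, -0.1485, -0.2953).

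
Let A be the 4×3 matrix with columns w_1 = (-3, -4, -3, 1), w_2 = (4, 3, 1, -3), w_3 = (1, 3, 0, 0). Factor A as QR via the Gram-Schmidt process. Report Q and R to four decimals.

e_1 = w_1/‖w_1‖ = (-3, -4, -3, 1)/5.9161 = (-0.5071, -0.6761, -0.5071, 0.1690).
r_{12} = e_1·w_2 = -5.0709.
u_2 = w_2 + 5.0709·e_1 = (1.4286, -0.4286, -1.5714, -2.1429).
‖u_2‖ = 3.0472, so e_2 = (0.4688, -0.1406, -0.5157, -0.7032).
r_{13} = e_1·w_3 = -2.5355; r_{23} = e_2·w_3 = 0.0469.
u_3 = w_3 + 2.5355·e_1 − 0.0469·e_2 = (-0.3077, 1.2923, -1.2615, 0.4615).
‖u_3‖ = 1.8892, so e_3 = (-0.1629, 0.6840, -0.6677, 0.2443).

Q = [[-0.5071, 0.4688, -0.1629], [-0.6761, -0.1406, 0.6840], [-0.5071, -0.5157, -0.6677], [0.1690, -0.7032, 0.2443]], R = [[5.9161, -5.0709, -2.5355], [0.0000, 3.0472, 0.0469], [0.0000, 0.0000, 1.8892]]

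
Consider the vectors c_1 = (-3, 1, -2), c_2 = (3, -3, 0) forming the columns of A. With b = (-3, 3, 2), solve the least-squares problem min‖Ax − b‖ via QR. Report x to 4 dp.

c_1 = (-3, 1, -2); ‖c_1‖ = 3.7417, so e_1 = (-0.8018, 0.2673, -0.5345).
e_1·c_2 = (-0.8018)·3 + 0.2673·(-3) + (-0.5345)·0 = -3.2071.
u_2 = c_2 + 3.2071·e_1 = (0.4286, -2.1429, -1.7143).
‖u_2‖ = 2.7775, so e_2 = (0.1543, -0.7715, -0.6172).
Qᵀb = (2.1381, -4.0119).
Back-substitute: x_2 = -4.0119/2.7775 = -1.4444.
x_1 = (2.1381 + 3.2071·(-1.4444))/3.7417 = -0.6667.

x = (-0.6667, -1.4444)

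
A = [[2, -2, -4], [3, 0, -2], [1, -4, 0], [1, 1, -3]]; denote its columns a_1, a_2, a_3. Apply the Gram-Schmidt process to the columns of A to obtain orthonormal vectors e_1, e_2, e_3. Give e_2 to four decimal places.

a_1 = (2, 3, 1, 1); ‖a_1‖ = 3.8730, so e_1 = (0.5164, 0.7746, 0.2582, 0.2582).
e_1·a_2 = 0.5164·(-2) + 0.7746·0 + 0.2582·(-4) + 0.2582·1 = -1.8074.
u_2 = a_2 + 1.8074·e_1 = (-1.0667, 1.4000, -3.5333, 1.4667).
‖u_2‖ = 4.2111, so e_2 = (-0.2533, 0.3325, -0.8391, 0.3483).

e_2 = (-0.2533, 0.3325, -0.8391, 0.3483)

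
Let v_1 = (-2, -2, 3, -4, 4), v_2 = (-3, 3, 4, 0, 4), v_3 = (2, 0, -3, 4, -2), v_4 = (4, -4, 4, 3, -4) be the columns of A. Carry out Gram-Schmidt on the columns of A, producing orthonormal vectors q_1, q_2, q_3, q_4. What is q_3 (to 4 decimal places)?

q_3 = (0.1074, -0.4394, -0.1953, 0.6250, 0.6055)

v_1 = (-2, -2, 3, -4, 4); ‖v_1‖ = 7.0000, so q_1 = (-0.2857, -0.2857, 0.4286, -0.5714, 0.5714).
q_1·v_2 = (-0.2857)·(-3) + (-0.2857)·3 + 0.4286·4 + (-0.5714)·0 + 0.5714·4 = 4.0000.
u_2 = v_2 − 4.0000·q_1 = (-1.8571, 4.1429, 2.2857, 2.2857, 1.7143).
‖u_2‖ = 5.8310, so q_2 = (-0.3185, 0.7105, 0.3920, 0.3920, 0.2940).
q_1·v_3 = (-0.2857)·2 + (-0.2857)·0 + 0.4286·(-3) + (-0.5714)·4 + 0.5714·(-2) = -5.2857; q_2·v_3 = (-0.3185)·2 + 0.7105·0 + 0.3920·(-3) + 0.3920·4 + 0.2940·(-2) = -0.8330.
u_3 = v_3 + 5.2857·q_1 + 0.8330·q_2 = (0.2245, -0.9184, -0.4082, 1.3061, 1.2653).
‖u_3‖ = 2.0898, so q_3 = (0.1074, -0.4394, -0.1953, 0.6250, 0.6055).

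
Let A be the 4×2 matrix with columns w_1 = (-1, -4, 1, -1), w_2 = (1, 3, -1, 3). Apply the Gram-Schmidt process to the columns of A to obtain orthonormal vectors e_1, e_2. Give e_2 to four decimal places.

e_2 = (0.0481, -0.2645, -0.0481, 0.9620)

e_1 = w_1/‖w_1‖ = (-1, -4, 1, -1)/4.3589 = (-0.2294, -0.9177, 0.2294, -0.2294).
r_{12} = e_1·w_2 = -3.9001.
u_2 = w_2 + 3.9001·e_1 = (0.1053, -0.5789, -0.1053, 2.1053).
‖u_2‖ = 2.1885, so e_2 = (0.0481, -0.2645, -0.0481, 0.9620).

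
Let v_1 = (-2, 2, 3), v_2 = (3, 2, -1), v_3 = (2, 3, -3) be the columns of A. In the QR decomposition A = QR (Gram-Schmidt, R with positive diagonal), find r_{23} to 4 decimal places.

r_{23} = 3.6560

v_1 = (-2, 2, 3); ‖v_1‖ = 4.1231, so q_1 = (-0.4851, 0.4851, 0.7276).
q_1·v_2 = (-0.4851)·3 + 0.4851·2 + 0.7276·(-1) = -1.2127.
u_2 = v_2 + 1.2127·q_1 = (2.4118, 2.5882, -0.1176).
‖u_2‖ = 3.5397, so q_2 = (0.6813, 0.7312, -0.0332).
r_{23} = q_2·v_3 = 3.6560.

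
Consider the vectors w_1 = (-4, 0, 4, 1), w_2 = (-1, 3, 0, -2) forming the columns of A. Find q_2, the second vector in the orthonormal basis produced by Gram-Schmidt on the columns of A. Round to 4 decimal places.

w_1 = (-4, 0, 4, 1); ‖w_1‖ = 5.7446, so q_1 = (-0.6963, 0.0000, 0.6963, 0.1741).
q_1·w_2 = (-0.6963)·(-1) + 0.0000·3 + 0.6963·0 + 0.1741·(-2) = 0.3482.
u_2 = w_2 − 0.3482·q_1 = (-0.7576, 3.0000, -0.2424, -2.0606).
‖u_2‖ = 3.7254, so q_2 = (-0.2034, 0.8053, -0.0651, -0.5531).

q_2 = (-0.2034, 0.8053, -0.0651, -0.5531)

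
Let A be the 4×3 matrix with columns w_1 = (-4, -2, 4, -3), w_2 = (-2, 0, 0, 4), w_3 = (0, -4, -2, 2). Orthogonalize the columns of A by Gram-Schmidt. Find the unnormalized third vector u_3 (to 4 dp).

w_1 = (-4, -2, 4, -3); ‖w_1‖ = 6.7082, so q_1 = (-0.5963, -0.2981, 0.5963, -0.4472).
q_1·w_2 = (-0.5963)·(-2) + (-0.2981)·0 + 0.5963·0 + (-0.4472)·4 = -0.5963.
u_2 = w_2 + 0.5963·q_1 = (-2.3556, -0.1778, 0.3556, 3.7333).
‖u_2‖ = 4.4322, so q_2 = (-0.5315, -0.0401, 0.0802, 0.8423).
q_1·w_3 = (-0.5963)·0 + (-0.2981)·(-4) + 0.5963·(-2) + (-0.4472)·2 = -0.8944; q_2·w_3 = (-0.5315)·0 + (-0.0401)·(-4) + 0.0802·(-2) + 0.8423·2 = 1.6846.
u_3 = w_3 + 0.8944·q_1 − 1.6846·q_2 = (0.3620, -4.1991, -1.6018, 0.1810).

u_3 = (0.3620, -4.1991, -1.6018, 0.1810)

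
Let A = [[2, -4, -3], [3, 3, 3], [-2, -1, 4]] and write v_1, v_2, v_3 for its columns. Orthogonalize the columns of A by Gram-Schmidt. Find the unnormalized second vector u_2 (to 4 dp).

v_1 = (2, 3, -2); ‖v_1‖ = 4.1231, so q_1 = (0.4851, 0.7276, -0.4851).
q_1·v_2 = 0.4851·(-4) + 0.7276·3 + (-0.4851)·(-1) = 0.7276.
u_2 = v_2 − 0.7276·q_1 = (-4.3529, 2.4706, -0.6471).

u_2 = (-4.3529, 2.4706, -0.6471)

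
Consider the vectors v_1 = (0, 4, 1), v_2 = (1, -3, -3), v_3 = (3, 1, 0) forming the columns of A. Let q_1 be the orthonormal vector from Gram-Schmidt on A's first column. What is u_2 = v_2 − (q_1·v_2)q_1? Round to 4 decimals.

v_1 = (0, 4, 1); ‖v_1‖ = 4.1231, so q_1 = (0.0000, 0.9701, 0.2425).
q_1·v_2 = 0.0000·1 + 0.9701·(-3) + 0.2425·(-3) = -3.6380.
u_2 = v_2 + 3.6380·q_1 = (1.0000, 0.5294, -2.1176).

u_2 = (1.0000, 0.5294, -2.1176)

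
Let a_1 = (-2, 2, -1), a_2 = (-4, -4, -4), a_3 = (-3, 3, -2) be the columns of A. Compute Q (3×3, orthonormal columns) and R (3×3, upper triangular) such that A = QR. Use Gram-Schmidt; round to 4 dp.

e_1 = a_1/‖a_1‖ = (-2, 2, -1)/3.0000 = (-0.6667, 0.6667, -0.3333).
r_{12} = e_1·a_2 = 1.3333.
u_2 = a_2 − 1.3333·e_1 = (-3.1111, -4.8889, -3.5556).
‖u_2‖ = 6.7987, so e_2 = (-0.4576, -0.7191, -0.5230).
r_{13} = e_1·a_3 = 4.6667; r_{23} = e_2·a_3 = 0.2615.
u_3 = a_3 − 4.6667·e_1 − 0.2615·e_2 = (0.2308, 0.0769, -0.3077).
‖u_3‖ = 0.3922, so e_3 = (0.5883, 0.1961, -0.7845).

Q = [[-0.6667, -0.4576, 0.5883], [0.6667, -0.7191, 0.1961], [-0.3333, -0.5230, -0.7845]], R = [[3.0000, 1.3333, 4.6667], [0.0000, 6.7987, 0.2615], [0.0000, 0.0000, 0.3922]]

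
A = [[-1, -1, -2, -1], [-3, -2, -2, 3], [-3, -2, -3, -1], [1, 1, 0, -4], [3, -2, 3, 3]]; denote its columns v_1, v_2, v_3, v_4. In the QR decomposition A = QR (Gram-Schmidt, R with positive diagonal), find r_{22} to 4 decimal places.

v_1 = (-1, -3, -3, 1, 3); ‖v_1‖ = 5.3852, so e_1 = (-0.1857, -0.5571, -0.5571, 0.1857, 0.5571).
e_1·v_2 = (-0.1857)·(-1) + (-0.5571)·(-2) + (-0.5571)·(-2) + 0.1857·1 + 0.5571·(-2) = 1.4856.
u_2 = v_2 − 1.4856·e_1 = (-0.7241, -1.1724, -1.1724, 0.7241, -2.8276).
r_{22} = ‖u_2‖ = 3.4341.

r_{22} = 3.4341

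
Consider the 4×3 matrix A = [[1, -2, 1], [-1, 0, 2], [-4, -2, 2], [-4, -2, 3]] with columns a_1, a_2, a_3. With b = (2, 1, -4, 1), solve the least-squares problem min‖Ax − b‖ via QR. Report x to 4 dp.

a_1 = (1, -1, -4, -4); ‖a_1‖ = 5.8310, so e_1 = (0.1715, -0.1715, -0.6860, -0.6860).
e_1·a_2 = 0.1715·(-2) + (-0.1715)·0 + (-0.6860)·(-2) + (-0.6860)·(-2) = 2.4010.
u_2 = a_2 − 2.4010·e_1 = (-2.4118, 0.4118, -0.3529, -0.3529).
‖u_2‖ = 2.4971, so e_2 = (-0.9658, 0.1649, -0.1413, -0.1413).
e_1·a_3 = 0.1715·1 + (-0.1715)·2 + (-0.6860)·2 + (-0.6860)·3 = -3.6015; e_2·a_3 = (-0.9658)·1 + 0.1649·2 + (-0.1413)·2 + (-0.1413)·3 = -1.3428.
u_3 = a_3 + 3.6015·e_1 + 1.3428·e_2 = (0.3208, 1.6038, -0.6604, 0.3396).
‖u_3‖ = 1.7962, so e_3 = (0.1786, 0.8929, -0.3676, 0.1891).
Qᵀb = (2.2295, -1.3428, 2.9097).
Back-substitute: x_3 = 2.9097/1.7962 = 1.6199.
x_2 = (-1.3428 + 1.3428·1.6199)/2.4971 = 0.3333.
x_1 = (2.2295 − 2.4010·0.3333 + 3.6015·1.6199)/5.8310 = 1.2456.

x = (1.2456, 0.3333, 1.6199)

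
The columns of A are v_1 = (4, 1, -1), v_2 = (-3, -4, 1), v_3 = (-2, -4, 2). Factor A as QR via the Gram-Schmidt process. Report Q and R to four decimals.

Q = [[0.9428, 0.2466, 0.2242], [0.2357, -0.9689, 0.0747], [-0.2357, 0.0176, 0.9717]], R = [[4.2426, -4.0069, -3.2998], [0.0000, 3.1535, 3.4177], [0.0000, 0.0000, 1.1959]]

v_1 = (4, 1, -1); ‖v_1‖ = 4.2426, so q_1 = (0.9428, 0.2357, -0.2357).
q_1·v_2 = 0.9428·(-3) + 0.2357·(-4) + (-0.2357)·1 = -4.0069.
u_2 = v_2 + 4.0069·q_1 = (0.7778, -3.0556, 0.0556).
‖u_2‖ = 3.1535, so q_2 = (0.2466, -0.9689, 0.0176).
q_1·v_3 = 0.9428·(-2) + 0.2357·(-4) + (-0.2357)·2 = -3.2998; q_2·v_3 = 0.2466·(-2) + (-0.9689)·(-4) + 0.0176·2 = 3.4177.
u_3 = v_3 + 3.2998·q_1 − 3.4177·q_2 = (0.2682, 0.0894, 1.1620).
‖u_3‖ = 1.1959, so q_3 = (0.2242, 0.0747, 0.9717).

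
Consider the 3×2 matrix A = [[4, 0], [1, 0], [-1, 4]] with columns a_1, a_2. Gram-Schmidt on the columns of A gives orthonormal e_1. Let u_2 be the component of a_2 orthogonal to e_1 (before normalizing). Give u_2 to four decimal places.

a_1 = (4, 1, -1); ‖a_1‖ = 4.2426, so e_1 = (0.9428, 0.2357, -0.2357).
e_1·a_2 = 0.9428·0 + 0.2357·0 + (-0.2357)·4 = -0.9428.
u_2 = a_2 + 0.9428·e_1 = (0.8889, 0.2222, 3.7778).

u_2 = (0.8889, 0.2222, 3.7778)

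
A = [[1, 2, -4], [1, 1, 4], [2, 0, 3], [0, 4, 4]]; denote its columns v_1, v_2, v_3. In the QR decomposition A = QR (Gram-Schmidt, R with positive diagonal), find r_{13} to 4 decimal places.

r_{13} = 2.4495

q_1 = v_1/‖v_1‖ = (1, 1, 2, 0)/2.4495 = (0.4082, 0.4082, 0.8165, 0.0000).
r_{13} = q_1·v_3 = 2.4495.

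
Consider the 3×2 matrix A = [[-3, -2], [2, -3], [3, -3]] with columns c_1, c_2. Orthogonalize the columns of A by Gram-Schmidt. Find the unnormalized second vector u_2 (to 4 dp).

c_1 = (-3, 2, 3); ‖c_1‖ = 4.6904, so e_1 = (-0.6396, 0.4264, 0.6396).
e_1·c_2 = (-0.6396)·(-2) + 0.4264·(-3) + 0.6396·(-3) = -1.9188.
u_2 = c_2 + 1.9188·e_1 = (-3.2273, -2.1818, -1.7727).

u_2 = (-3.2273, -2.1818, -1.7727)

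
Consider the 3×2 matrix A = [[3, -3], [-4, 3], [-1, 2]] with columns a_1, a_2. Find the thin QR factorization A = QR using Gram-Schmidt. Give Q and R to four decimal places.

a_1 = (3, -4, -1); ‖a_1‖ = 5.0990, so e_1 = (0.5883, -0.7845, -0.1961).
e_1·a_2 = 0.5883·(-3) + (-0.7845)·3 + (-0.1961)·2 = -4.5107.
u_2 = a_2 + 4.5107·e_1 = (-0.3462, -0.5385, 1.1154).
‖u_2‖ = 1.2860, so e_2 = (-0.2692, -0.4187, 0.8673).

Q = [[0.5883, -0.2692], [-0.7845, -0.4187], [-0.1961, 0.8673]], R = [[5.0990, -4.5107], [0.0000, 1.2860]]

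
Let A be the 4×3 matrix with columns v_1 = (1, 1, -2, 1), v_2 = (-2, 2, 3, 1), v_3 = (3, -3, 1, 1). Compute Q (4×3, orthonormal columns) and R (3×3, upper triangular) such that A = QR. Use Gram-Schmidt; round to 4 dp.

Q = [[0.3780, -0.3385, 0.6194], [0.3780, 0.7146, -0.3188], [-0.7559, 0.4137, 0.4354], [0.3780, 0.4513, 0.5702]], R = [[2.6458, -1.8898, -0.3780], [0.0000, 3.7985, -2.2941], [0.0000, 0.0000, 3.8202]]

v_1 = (1, 1, -2, 1); ‖v_1‖ = 2.6458, so q_1 = (0.3780, 0.3780, -0.7559, 0.3780).
q_1·v_2 = 0.3780·(-2) + 0.3780·2 + (-0.7559)·3 + 0.3780·1 = -1.8898.
u_2 = v_2 + 1.8898·q_1 = (-1.2857, 2.7143, 1.5714, 1.7143).
‖u_2‖ = 3.7985, so q_2 = (-0.3385, 0.7146, 0.4137, 0.4513).
q_1·v_3 = 0.3780·3 + 0.3780·(-3) + (-0.7559)·1 + 0.3780·1 = -0.3780; q_2·v_3 = (-0.3385)·3 + 0.7146·(-3) + 0.4137·1 + 0.4513·1 = -2.2941.
u_3 = v_3 + 0.3780·q_1 + 2.2941·q_2 = (2.3663, -1.2178, 1.6634, 2.1782).
‖u_3‖ = 3.8202, so q_3 = (0.6194, -0.3188, 0.4354, 0.5702).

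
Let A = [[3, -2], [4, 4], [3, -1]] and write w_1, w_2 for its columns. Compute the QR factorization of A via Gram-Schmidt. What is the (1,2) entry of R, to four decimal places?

e_1 = w_1/‖w_1‖ = (3, 4, 3)/5.8310 = (0.5145, 0.6860, 0.5145).
r_{12} = e_1·w_2 = 1.2005.

r_{12} = 1.2005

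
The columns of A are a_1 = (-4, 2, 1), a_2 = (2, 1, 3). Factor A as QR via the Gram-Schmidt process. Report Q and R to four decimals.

Q = [[-0.8729, 0.3878], [0.4364, 0.3490], [0.2182, 0.8531]], R = [[4.5826, -0.6547], [0.0000, 3.6839]]

a_1 = (-4, 2, 1); ‖a_1‖ = 4.5826, so q_1 = (-0.8729, 0.4364, 0.2182).
q_1·a_2 = (-0.8729)·2 + 0.4364·1 + 0.2182·3 = -0.6547.
u_2 = a_2 + 0.6547·q_1 = (1.4286, 1.2857, 3.1429).
‖u_2‖ = 3.6839, so q_2 = (0.3878, 0.3490, 0.8531).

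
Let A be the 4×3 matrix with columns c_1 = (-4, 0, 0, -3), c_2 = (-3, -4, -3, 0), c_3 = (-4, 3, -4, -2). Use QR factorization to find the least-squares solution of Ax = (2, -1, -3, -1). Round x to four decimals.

x = (-0.5914, 0.3191, 0.2707)

c_1 = (-4, 0, 0, -3); ‖c_1‖ = 5.0000, so q_1 = (-0.8000, 0.0000, 0.0000, -0.6000).
q_1·c_2 = (-0.8000)·(-3) + 0.0000·(-4) + 0.0000·(-3) + (-0.6000)·0 = 2.4000.
u_2 = c_2 − 2.4000·q_1 = (-1.0800, -4.0000, -3.0000, 1.4400).
‖u_2‖ = 5.3141, so q_2 = (-0.2032, -0.7527, -0.5645, 0.2710).
q_1·c_3 = (-0.8000)·(-4) + 0.0000·3 + 0.0000·(-4) + (-0.6000)·(-2) = 4.4000; q_2·c_3 = (-0.2032)·(-4) + (-0.7527)·3 + (-0.5645)·(-4) + 0.2710·(-2) = 0.2710.
u_3 = c_3 − 4.4000·q_1 − 0.2710·q_2 = (-0.4249, 3.2040, -3.8470, 0.5666).
‖u_3‖ = 5.0563, so q_3 = (-0.0840, 0.6337, -0.7608, 0.1121).
Qᵀb = (-1.0000, 1.7689, 1.3687).
Back-substitute: x_3 = 1.3687/5.0563 = 0.2707.
x_2 = (1.7689 − 0.2710·0.2707)/5.3141 = 0.3191.
x_1 = (-1.0000 − 2.4000·0.3191 − 4.4000·0.2707)/5.0000 = -0.5914.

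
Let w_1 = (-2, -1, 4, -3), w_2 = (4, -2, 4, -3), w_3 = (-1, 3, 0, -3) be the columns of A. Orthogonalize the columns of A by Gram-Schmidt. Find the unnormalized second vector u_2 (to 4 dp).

q_1 = w_1/‖w_1‖ = (-2, -1, 4, -3)/5.4772 = (-0.3651, -0.1826, 0.7303, -0.5477).
r_{12} = q_1·w_2 = 3.4689.
u_2 = w_2 − 3.4689·q_1 = (5.2667, -1.3667, 1.4667, -1.1000).

u_2 = (5.2667, -1.3667, 1.4667, -1.1000)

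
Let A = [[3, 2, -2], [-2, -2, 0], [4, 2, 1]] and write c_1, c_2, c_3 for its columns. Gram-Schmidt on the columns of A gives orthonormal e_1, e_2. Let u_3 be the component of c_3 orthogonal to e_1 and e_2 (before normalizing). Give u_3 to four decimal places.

c_1 = (3, -2, 4); ‖c_1‖ = 5.3852, so e_1 = (0.5571, -0.3714, 0.7428).
e_1·c_2 = 0.5571·2 + (-0.3714)·(-2) + 0.7428·2 = 3.3425.
u_2 = c_2 − 3.3425·e_1 = (0.1379, -0.7586, -0.4828).
‖u_2‖ = 0.9097, so e_2 = (0.1516, -0.8339, -0.5307).
e_1·c_3 = 0.5571·(-2) + (-0.3714)·0 + 0.7428·1 = -0.3714; e_2·c_3 = 0.1516·(-2) + (-0.8339)·0 + (-0.5307)·1 = -0.8339.
u_3 = c_3 + 0.3714·e_1 + 0.8339·e_2 = (-1.6667, -0.8333, 0.8333).

u_3 = (-1.6667, -0.8333, 0.8333)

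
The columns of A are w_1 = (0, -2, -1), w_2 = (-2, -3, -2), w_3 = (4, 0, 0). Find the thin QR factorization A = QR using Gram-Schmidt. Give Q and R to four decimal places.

Q = [[0.0000, -0.9759, 0.2182], [-0.8944, 0.0976, 0.4364], [-0.4472, -0.1952, -0.8729]], R = [[2.2361, 3.5777, 0.0000], [0.0000, 2.0494, -3.9036], [0.0000, 0.0000, 0.8729]]

e_1 = w_1/‖w_1‖ = (0, -2, -1)/2.2361 = (0.0000, -0.8944, -0.4472).
r_{12} = e_1·w_2 = 3.5777.
u_2 = w_2 − 3.5777·e_1 = (-2.0000, 0.2000, -0.4000).
‖u_2‖ = 2.0494, so e_2 = (-0.9759, 0.0976, -0.1952).
r_{13} = e_1·w_3 = 0.0000; r_{23} = e_2·w_3 = -3.9036.
u_3 = w_3 + 0.0000·e_1 + 3.9036·e_2 = (0.1905, 0.3810, -0.7619).
‖u_3‖ = 0.8729, so e_3 = (0.2182, 0.4364, -0.8729).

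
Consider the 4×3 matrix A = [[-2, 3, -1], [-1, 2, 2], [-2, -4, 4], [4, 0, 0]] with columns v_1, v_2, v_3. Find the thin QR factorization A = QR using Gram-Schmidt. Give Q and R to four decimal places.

Q = [[-0.4000, 0.5571, -0.0270], [-0.2000, 0.3714, 0.8306], [-0.4000, -0.7428, 0.3950], [0.8000, 0.0000, 0.3916]], R = [[5.0000, 0.0000, -1.6000], [0.0000, 5.3852, -2.7854], [0.0000, 0.0000, 3.2682]]

e_1 = v_1/‖v_1‖ = (-2, -1, -2, 4)/5.0000 = (-0.4000, -0.2000, -0.4000, 0.8000).
r_{12} = e_1·v_2 = 0.0000.
u_2 = v_2 + 0.0000·e_1 = (3.0000, 2.0000, -4.0000, 0.0000).
‖u_2‖ = 5.3852, so e_2 = (0.5571, 0.3714, -0.7428, 0.0000).
r_{13} = e_1·v_3 = -1.6000; r_{23} = e_2·v_3 = -2.7854.
u_3 = v_3 + 1.6000·e_1 + 2.7854·e_2 = (-0.0883, 2.7145, 1.2910, 1.2800).
‖u_3‖ = 3.2682, so e_3 = (-0.0270, 0.8306, 0.3950, 0.3916).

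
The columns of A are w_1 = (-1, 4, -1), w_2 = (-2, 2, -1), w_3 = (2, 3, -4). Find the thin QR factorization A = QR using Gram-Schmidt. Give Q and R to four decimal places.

w_1 = (-1, 4, -1); ‖w_1‖ = 4.2426, so q_1 = (-0.2357, 0.9428, -0.2357).
q_1·w_2 = (-0.2357)·(-2) + 0.9428·2 + (-0.2357)·(-1) = 2.5927.
u_2 = w_2 − 2.5927·q_1 = (-1.3889, -0.4444, -0.3889).
‖u_2‖ = 1.5092, so q_2 = (-0.9203, -0.2945, -0.2577).
q_1·w_3 = (-0.2357)·2 + 0.9428·3 + (-0.2357)·(-4) = 3.2998; q_2·w_3 = (-0.9203)·2 + (-0.2945)·3 + (-0.2577)·(-4) = -1.6933.
u_3 = w_3 − 3.2998·q_1 + 1.6933·q_2 = (1.2195, -0.6098, -3.6585).
‖u_3‖ = 3.9043, so q_3 = (0.3123, -0.1562, -0.9370).

Q = [[-0.2357, -0.9203, 0.3123], [0.9428, -0.2945, -0.1562], [-0.2357, -0.2577, -0.9370]], R = [[4.2426, 2.5927, 3.2998], [0.0000, 1.5092, -1.6933], [0.0000, 0.0000, 3.9043]]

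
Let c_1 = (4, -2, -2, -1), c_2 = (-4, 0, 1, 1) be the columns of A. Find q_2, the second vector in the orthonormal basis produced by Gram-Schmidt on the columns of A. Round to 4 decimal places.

c_1 = (4, -2, -2, -1); ‖c_1‖ = 5.0000, so q_1 = (0.8000, -0.4000, -0.4000, -0.2000).
q_1·c_2 = 0.8000·(-4) + (-0.4000)·0 + (-0.4000)·1 + (-0.2000)·1 = -3.8000.
u_2 = c_2 + 3.8000·q_1 = (-0.9600, -1.5200, -0.5200, 0.2400).
‖u_2‖ = 1.8868, so q_2 = (-0.5088, -0.8056, -0.2756, 0.1272).

q_2 = (-0.5088, -0.8056, -0.2756, 0.1272)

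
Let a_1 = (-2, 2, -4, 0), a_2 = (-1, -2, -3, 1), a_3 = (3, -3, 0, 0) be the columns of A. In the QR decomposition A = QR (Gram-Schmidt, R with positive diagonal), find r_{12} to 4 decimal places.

r_{12} = 2.0412

a_1 = (-2, 2, -4, 0); ‖a_1‖ = 4.8990, so q_1 = (-0.4082, 0.4082, -0.8165, 0.0000).
r_{12} = q_1·a_2 = 2.0412.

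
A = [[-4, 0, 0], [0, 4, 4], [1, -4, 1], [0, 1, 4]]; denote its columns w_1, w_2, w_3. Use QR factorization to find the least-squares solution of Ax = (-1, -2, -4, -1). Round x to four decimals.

x = (0.1921, 0.6188, -0.7907)

w_1 = (-4, 0, 1, 0); ‖w_1‖ = 4.1231, so e_1 = (-0.9701, 0.0000, 0.2425, 0.0000).
e_1·w_2 = (-0.9701)·0 + 0.0000·4 + 0.2425·(-4) + 0.0000·1 = -0.9701.
u_2 = w_2 + 0.9701·e_1 = (-0.9412, 4.0000, -3.7647, 1.0000).
‖u_2‖ = 5.6621, so e_2 = (-0.1662, 0.7065, -0.6649, 0.1766).
e_1·w_3 = (-0.9701)·0 + 0.0000·4 + 0.2425·1 + 0.0000·4 = 0.2425; e_2·w_3 = (-0.1662)·0 + 0.7065·4 + (-0.6649)·1 + 0.1766·4 = 2.8674.
u_3 = w_3 − 0.2425·e_1 − 2.8674·e_2 = (0.7119, 1.9743, 2.8477, 3.4936).
‖u_3‖ = 4.9718, so e_3 = (0.1432, 0.3971, 0.5728, 0.7027).
Qᵀb = (0.0000, 1.2363, -3.9311).
Back-substitute: x_3 = -3.9311/4.9718 = -0.7907.
x_2 = (1.2363 − 2.8674·(-0.7907))/5.6621 = 0.6188.
x_1 = (0.0000 + 0.9701·0.6188 − 0.2425·(-0.7907))/4.1231 = 0.1921.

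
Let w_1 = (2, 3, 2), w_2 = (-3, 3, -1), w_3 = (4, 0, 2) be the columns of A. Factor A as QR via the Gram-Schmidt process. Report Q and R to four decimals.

Q = [[0.4851, -0.7163, 0.5016], [0.7276, 0.6488, 0.2229], [0.4851, -0.2568, -0.8359]], R = [[4.1231, 0.2425, 2.9104], [0.0000, 4.3521, -3.3790], [0.0000, 0.0000, 0.3344]]

q_1 = w_1/‖w_1‖ = (2, 3, 2)/4.1231 = (0.4851, 0.7276, 0.4851).
r_{12} = q_1·w_2 = 0.2425.
u_2 = w_2 − 0.2425·q_1 = (-3.1176, 2.8235, -1.1176).
‖u_2‖ = 4.3521, so q_2 = (-0.7163, 0.6488, -0.2568).
r_{13} = q_1·w_3 = 2.9104; r_{23} = q_2·w_3 = -3.3790.
u_3 = w_3 − 2.9104·q_1 + 3.3790·q_2 = (0.1677, 0.0745, -0.2795).
‖u_3‖ = 0.3344, so q_3 = (0.5016, 0.2229, -0.8359).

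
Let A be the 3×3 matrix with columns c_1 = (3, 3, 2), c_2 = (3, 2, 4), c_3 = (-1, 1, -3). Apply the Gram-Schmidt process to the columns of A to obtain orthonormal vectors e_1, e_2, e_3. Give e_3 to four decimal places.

e_1 = c_1/‖c_1‖ = (3, 3, 2)/4.6904 = (0.6396, 0.6396, 0.4264).
r_{12} = e_1·c_2 = 4.9036.
u_2 = c_2 − 4.9036·e_1 = (-0.1364, -1.1364, 1.9091).
‖u_2‖ = 2.2259, so e_2 = (-0.0613, -0.5105, 0.8577).
r_{13} = e_1·c_3 = -1.2792; r_{23} = e_2·c_3 = -3.0223.
u_3 = c_3 + 1.2792·e_1 + 3.0223·e_2 = (-0.3670, 0.2752, 0.1376).
‖u_3‖ = 0.4789, so e_3 = (-0.7663, 0.5747, 0.2873).

e_3 = (-0.7663, 0.5747, 0.2873)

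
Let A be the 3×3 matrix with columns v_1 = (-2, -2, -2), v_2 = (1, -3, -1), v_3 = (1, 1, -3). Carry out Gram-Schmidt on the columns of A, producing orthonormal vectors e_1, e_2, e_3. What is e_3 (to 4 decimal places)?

v_1 = (-2, -2, -2); ‖v_1‖ = 3.4641, so e_1 = (-0.5774, -0.5774, -0.5774).
e_1·v_2 = (-0.5774)·1 + (-0.5774)·(-3) + (-0.5774)·(-1) = 1.7321.
u_2 = v_2 − 1.7321·e_1 = (2.0000, -2.0000, 0.0000).
‖u_2‖ = 2.8284, so e_2 = (0.7071, -0.7071, 0.0000).
e_1·v_3 = (-0.5774)·1 + (-0.5774)·1 + (-0.5774)·(-3) = 0.5774; e_2·v_3 = 0.7071·1 + (-0.7071)·1 + 0.0000·(-3) = 0.0000.
u_3 = v_3 − 0.5774·e_1 + 0.0000·e_2 = (1.3333, 1.3333, -2.6667).
‖u_3‖ = 3.2660, so e_3 = (0.4082, 0.4082, -0.8165).

e_3 = (0.4082, 0.4082, -0.8165)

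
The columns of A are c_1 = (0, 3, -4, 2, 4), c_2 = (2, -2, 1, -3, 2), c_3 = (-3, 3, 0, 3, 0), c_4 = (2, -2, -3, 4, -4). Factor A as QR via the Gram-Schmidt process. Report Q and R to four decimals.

c_1 = (0, 3, -4, 2, 4); ‖c_1‖ = 6.7082, so q_1 = (0.0000, 0.4472, -0.5963, 0.2981, 0.5963).
q_1·c_2 = 0.0000·2 + 0.4472·(-2) + (-0.5963)·1 + 0.2981·(-3) + 0.5963·2 = -1.1926.
u_2 = c_2 + 1.1926·q_1 = (2.0000, -1.4667, 0.2889, -2.6444, 2.7111).
‖u_2‖ = 4.5363, so q_2 = (0.4409, -0.3233, 0.0637, -0.5830, 0.5977).
q_1·c_3 = 0.0000·(-3) + 0.4472·3 + (-0.5963)·0 + 0.2981·3 + 0.5963·0 = 2.2361; q_2·c_3 = 0.4409·(-3) + (-0.3233)·3 + 0.0637·0 + (-0.5830)·3 + 0.5977·0 = -4.0415.
u_3 = c_3 − 2.2361·q_1 + 4.0415·q_2 = (-1.2181, 0.6933, 1.5907, -0.0227, 1.0821).
‖u_3‖ = 2.3804, so q_3 = (-0.5117, 0.2913, 0.6683, -0.0095, 0.4546).
q_1·c_4 = 0.0000·2 + 0.4472·(-2) + (-0.5963)·(-3) + 0.2981·4 + 0.5963·(-4) = -0.2981; q_2·c_4 = 0.4409·2 + (-0.3233)·(-2) + 0.0637·(-3) + (-0.5830)·4 + 0.5977·(-4) = -3.3851; q_3·c_4 = (-0.5117)·2 + 0.2913·(-2) + 0.6683·(-3) + (-0.0095)·4 + 0.4546·(-4) = -5.4672.
u_4 = c_4 + 0.2981·q_1 + 3.3851·q_2 + 5.4672·q_3 = (0.6947, -1.3688, 0.6913, 2.0635, 0.6861).
‖u_4‖ = 2.7500, so q_4 = (0.2526, -0.4977, 0.2514, 0.7503, 0.2495).

Q = [[0.0000, 0.4409, -0.5117, 0.2526], [0.4472, -0.3233, 0.2913, -0.4977], [-0.5963, 0.0637, 0.6683, 0.2514], [0.2981, -0.5830, -0.0095, 0.7503], [0.5963, 0.5977, 0.4546, 0.2495]], R = [[6.7082, -1.1926, 2.2361, -0.2981], [0.0000, 4.5363, -4.0415, -3.3851], [0.0000, 0.0000, 2.3804, -5.4672], [0.0000, 0.0000, 0.0000, 2.7500]]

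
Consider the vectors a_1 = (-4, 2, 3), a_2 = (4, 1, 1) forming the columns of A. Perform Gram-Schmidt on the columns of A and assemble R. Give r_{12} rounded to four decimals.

a_1 = (-4, 2, 3); ‖a_1‖ = 5.3852, so e_1 = (-0.7428, 0.3714, 0.5571).
r_{12} = e_1·a_2 = -2.0426.

r_{12} = -2.0426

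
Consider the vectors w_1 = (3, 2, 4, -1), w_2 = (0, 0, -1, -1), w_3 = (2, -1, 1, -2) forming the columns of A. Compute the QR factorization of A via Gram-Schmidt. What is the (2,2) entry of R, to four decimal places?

w_1 = (3, 2, 4, -1); ‖w_1‖ = 5.4772, so q_1 = (0.5477, 0.3651, 0.7303, -0.1826).
q_1·w_2 = 0.5477·0 + 0.3651·0 + 0.7303·(-1) + (-0.1826)·(-1) = -0.5477.
u_2 = w_2 + 0.5477·q_1 = (0.3000, 0.2000, -0.6000, -1.1000).
r_{22} = ‖u_2‖ = 1.3038.

r_{22} = 1.3038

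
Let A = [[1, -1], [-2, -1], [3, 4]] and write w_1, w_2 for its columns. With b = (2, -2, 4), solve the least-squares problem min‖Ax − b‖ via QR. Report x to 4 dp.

e_1 = w_1/‖w_1‖ = (1, -2, 3)/3.7417 = (0.2673, -0.5345, 0.8018).
r_{12} = e_1·w_2 = 3.4744.
u_2 = w_2 − 3.4744·e_1 = (-1.9286, 0.8571, 1.2143).
‖u_2‖ = 2.4349, so e_2 = (-0.7921, 0.3520, 0.4987).
Qᵀb = (4.8107, -0.2934).
Back-substitute: x_2 = -0.2934/2.4349 = -0.1205.
x_1 = (4.8107 − 3.4744·(-0.1205))/3.7417 = 1.3976.

x = (1.3976, -0.1205)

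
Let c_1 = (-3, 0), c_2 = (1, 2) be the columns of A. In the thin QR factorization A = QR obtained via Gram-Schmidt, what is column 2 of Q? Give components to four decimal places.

e_2 = (0.0000, 1.0000)

c_1 = (-3, 0); ‖c_1‖ = 3.0000, so e_1 = (-1.0000, 0.0000).
e_1·c_2 = (-1.0000)·1 + 0.0000·2 = -1.0000.
u_2 = c_2 + 1.0000·e_1 = (0.0000, 2.0000).
‖u_2‖ = 2.0000, so e_2 = (0.0000, 1.0000).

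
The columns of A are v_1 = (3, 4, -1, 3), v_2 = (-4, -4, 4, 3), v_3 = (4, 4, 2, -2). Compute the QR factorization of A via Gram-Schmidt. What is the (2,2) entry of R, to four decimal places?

r_{22} = 6.4719

v_1 = (3, 4, -1, 3); ‖v_1‖ = 5.9161, so q_1 = (0.5071, 0.6761, -0.1690, 0.5071).
q_1·v_2 = 0.5071·(-4) + 0.6761·(-4) + (-0.1690)·4 + 0.5071·3 = -3.8877.
u_2 = v_2 + 3.8877·q_1 = (-2.0286, -1.3714, 3.3429, 4.9714).
r_{22} = ‖u_2‖ = 6.4719.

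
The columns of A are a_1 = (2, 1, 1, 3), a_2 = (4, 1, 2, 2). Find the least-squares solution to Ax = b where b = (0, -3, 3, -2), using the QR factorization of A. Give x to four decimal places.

x = (-1.5465, 1.0116)

a_1 = (2, 1, 1, 3); ‖a_1‖ = 3.8730, so e_1 = (0.5164, 0.2582, 0.2582, 0.7746).
e_1·a_2 = 0.5164·4 + 0.2582·1 + 0.2582·2 + 0.7746·2 = 4.3894.
u_2 = a_2 − 4.3894·e_1 = (1.7333, -0.1333, 0.8667, -1.4000).
‖u_2‖ = 2.3944, so e_2 = (0.7239, -0.0557, 0.3619, -0.5847).
Qᵀb = (-1.5492, 2.4223).
Back-substitute: x_2 = 2.4223/2.3944 = 1.0116.
x_1 = (-1.5492 − 4.3894·1.0116)/3.8730 = -1.5465.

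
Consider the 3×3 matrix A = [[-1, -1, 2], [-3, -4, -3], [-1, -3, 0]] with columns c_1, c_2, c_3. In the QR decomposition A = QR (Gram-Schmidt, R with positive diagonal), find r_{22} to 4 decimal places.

c_1 = (-1, -3, -1); ‖c_1‖ = 3.3166, so e_1 = (-0.3015, -0.9045, -0.3015).
e_1·c_2 = (-0.3015)·(-1) + (-0.9045)·(-4) + (-0.3015)·(-3) = 4.8242.
u_2 = c_2 − 4.8242·e_1 = (0.4545, 0.3636, -1.5455).
r_{22} = ‖u_2‖ = 1.6514.

r_{22} = 1.6514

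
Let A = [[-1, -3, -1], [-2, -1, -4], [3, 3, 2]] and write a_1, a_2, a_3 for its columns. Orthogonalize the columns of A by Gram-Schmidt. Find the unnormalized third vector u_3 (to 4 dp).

u_3 = (-0.7286, -1.4571, -1.2143)

a_1 = (-1, -2, 3); ‖a_1‖ = 3.7417, so q_1 = (-0.2673, -0.5345, 0.8018).
q_1·a_2 = (-0.2673)·(-3) + (-0.5345)·(-1) + 0.8018·3 = 3.7417.
u_2 = a_2 − 3.7417·q_1 = (-2.0000, 1.0000, 0.0000).
‖u_2‖ = 2.2361, so q_2 = (-0.8944, 0.4472, 0.0000).
q_1·a_3 = (-0.2673)·(-1) + (-0.5345)·(-4) + 0.8018·2 = 4.0089; q_2·a_3 = (-0.8944)·(-1) + 0.4472·(-4) + 0.0000·2 = -0.8944.
u_3 = a_3 − 4.0089·q_1 + 0.8944·q_2 = (-0.7286, -1.4571, -1.2143).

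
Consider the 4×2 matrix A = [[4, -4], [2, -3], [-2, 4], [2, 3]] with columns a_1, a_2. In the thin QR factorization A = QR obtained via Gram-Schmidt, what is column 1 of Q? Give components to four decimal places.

e_1 = (0.7559, 0.3780, -0.3780, 0.3780)

a_1 = (4, 2, -2, 2); ‖a_1‖ = 5.2915, so e_1 = (0.7559, 0.3780, -0.3780, 0.3780).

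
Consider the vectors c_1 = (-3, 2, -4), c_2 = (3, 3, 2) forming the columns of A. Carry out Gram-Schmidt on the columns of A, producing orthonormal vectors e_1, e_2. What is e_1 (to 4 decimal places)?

e_1 = (-0.5571, 0.3714, -0.7428)

c_1 = (-3, 2, -4); ‖c_1‖ = 5.3852, so e_1 = (-0.5571, 0.3714, -0.7428).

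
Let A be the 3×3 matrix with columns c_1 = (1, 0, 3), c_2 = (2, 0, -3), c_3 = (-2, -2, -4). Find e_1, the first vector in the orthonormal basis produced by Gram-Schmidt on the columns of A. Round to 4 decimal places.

e_1 = (0.3162, 0.0000, 0.9487)

c_1 = (1, 0, 3); ‖c_1‖ = 3.1623, so e_1 = (0.3162, 0.0000, 0.9487).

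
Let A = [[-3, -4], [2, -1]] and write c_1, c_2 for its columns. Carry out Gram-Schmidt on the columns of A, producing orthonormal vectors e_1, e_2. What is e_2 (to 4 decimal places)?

e_2 = (-0.5547, -0.8321)

e_1 = c_1/‖c_1‖ = (-3, 2)/3.6056 = (-0.8321, 0.5547).
r_{12} = e_1·c_2 = 2.7735.
u_2 = c_2 − 2.7735·e_1 = (-1.6923, -2.5385).
‖u_2‖ = 3.0509, so e_2 = (-0.5547, -0.8321).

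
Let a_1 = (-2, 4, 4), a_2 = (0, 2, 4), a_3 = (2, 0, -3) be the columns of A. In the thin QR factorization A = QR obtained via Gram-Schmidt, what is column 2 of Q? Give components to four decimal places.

q_2 = (0.6667, -0.3333, 0.6667)

a_1 = (-2, 4, 4); ‖a_1‖ = 6.0000, so q_1 = (-0.3333, 0.6667, 0.6667).
q_1·a_2 = (-0.3333)·0 + 0.6667·2 + 0.6667·4 = 4.0000.
u_2 = a_2 − 4.0000·q_1 = (1.3333, -0.6667, 1.3333).
‖u_2‖ = 2.0000, so q_2 = (0.6667, -0.3333, 0.6667).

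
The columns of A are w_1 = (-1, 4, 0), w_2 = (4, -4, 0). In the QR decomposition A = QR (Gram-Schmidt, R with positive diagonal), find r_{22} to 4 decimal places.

r_{22} = 2.9104

w_1 = (-1, 4, 0); ‖w_1‖ = 4.1231, so e_1 = (-0.2425, 0.9701, 0.0000).
e_1·w_2 = (-0.2425)·4 + 0.9701·(-4) + 0.0000·0 = -4.8507.
u_2 = w_2 + 4.8507·e_1 = (2.8235, 0.7059, 0.0000).
r_{22} = ‖u_2‖ = 2.9104.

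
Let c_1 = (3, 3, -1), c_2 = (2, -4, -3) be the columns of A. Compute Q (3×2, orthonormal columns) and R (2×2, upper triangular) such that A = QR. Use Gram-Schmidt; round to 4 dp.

Q = [[0.6882, 0.4631], [0.6882, -0.6602], [-0.2294, -0.5913]], R = [[4.3589, -0.6882], [0.0000, 5.3410]]

q_1 = c_1/‖c_1‖ = (3, 3, -1)/4.3589 = (0.6882, 0.6882, -0.2294).
r_{12} = q_1·c_2 = -0.6882.
u_2 = c_2 + 0.6882·q_1 = (2.4737, -3.5263, -3.1579).
‖u_2‖ = 5.3410, so q_2 = (0.4631, -0.6602, -0.5913).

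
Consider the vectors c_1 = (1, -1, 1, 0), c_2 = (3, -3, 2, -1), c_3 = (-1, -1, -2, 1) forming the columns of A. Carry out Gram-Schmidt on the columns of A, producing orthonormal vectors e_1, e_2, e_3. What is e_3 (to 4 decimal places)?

e_3 = (-0.1690, -0.6761, -0.5071, 0.5071)

e_1 = c_1/‖c_1‖ = (1, -1, 1, 0)/1.7321 = (0.5774, -0.5774, 0.5774, 0.0000).
r_{12} = e_1·c_2 = 4.6188.
u_2 = c_2 − 4.6188·e_1 = (0.3333, -0.3333, -0.6667, -1.0000).
‖u_2‖ = 1.2910, so e_2 = (0.2582, -0.2582, -0.5164, -0.7746).
r_{13} = e_1·c_3 = -1.1547; r_{23} = e_2·c_3 = 0.2582.
u_3 = c_3 + 1.1547·e_1 − 0.2582·e_2 = (-0.4000, -1.6000, -1.2000, 1.2000).
‖u_3‖ = 2.3664, so e_3 = (-0.1690, -0.6761, -0.5071, 0.5071).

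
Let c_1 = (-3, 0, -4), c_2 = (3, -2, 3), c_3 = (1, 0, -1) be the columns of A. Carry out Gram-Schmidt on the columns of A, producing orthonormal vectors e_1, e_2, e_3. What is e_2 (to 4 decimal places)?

c_1 = (-3, 0, -4); ‖c_1‖ = 5.0000, so e_1 = (-0.6000, 0.0000, -0.8000).
e_1·c_2 = (-0.6000)·3 + 0.0000·(-2) + (-0.8000)·3 = -4.2000.
u_2 = c_2 + 4.2000·e_1 = (0.4800, -2.0000, -0.3600).
‖u_2‖ = 2.0881, so e_2 = (0.2299, -0.9578, -0.1724).

e_2 = (0.2299, -0.9578, -0.1724)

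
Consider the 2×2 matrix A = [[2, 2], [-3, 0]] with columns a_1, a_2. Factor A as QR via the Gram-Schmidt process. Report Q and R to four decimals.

Q = [[0.5547, 0.8321], [-0.8321, 0.5547]], R = [[3.6056, 1.1094], [0.0000, 1.6641]]

a_1 = (2, -3); ‖a_1‖ = 3.6056, so q_1 = (0.5547, -0.8321).
q_1·a_2 = 0.5547·2 + (-0.8321)·0 = 1.1094.
u_2 = a_2 − 1.1094·q_1 = (1.3846, 0.9231).
‖u_2‖ = 1.6641, so q_2 = (0.8321, 0.5547).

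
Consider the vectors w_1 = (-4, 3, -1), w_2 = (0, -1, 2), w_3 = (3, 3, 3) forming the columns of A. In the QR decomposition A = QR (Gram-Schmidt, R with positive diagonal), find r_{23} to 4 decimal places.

w_1 = (-4, 3, -1); ‖w_1‖ = 5.0990, so q_1 = (-0.7845, 0.5883, -0.1961).
q_1·w_2 = (-0.7845)·0 + 0.5883·(-1) + (-0.1961)·2 = -0.9806.
u_2 = w_2 + 0.9806·q_1 = (-0.7692, -0.4231, 1.8077).
‖u_2‖ = 2.0096, so q_2 = (-0.3828, -0.2105, 0.8995).
r_{23} = q_2·w_3 = 0.9187.

r_{23} = 0.9187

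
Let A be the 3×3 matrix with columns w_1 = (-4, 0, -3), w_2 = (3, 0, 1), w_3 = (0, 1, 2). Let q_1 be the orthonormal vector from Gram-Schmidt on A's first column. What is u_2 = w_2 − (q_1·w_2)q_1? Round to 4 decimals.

u_2 = (0.6000, 0.0000, -0.8000)

w_1 = (-4, 0, -3); ‖w_1‖ = 5.0000, so q_1 = (-0.8000, 0.0000, -0.6000).
q_1·w_2 = (-0.8000)·3 + 0.0000·0 + (-0.6000)·1 = -3.0000.
u_2 = w_2 + 3.0000·q_1 = (0.6000, 0.0000, -0.8000).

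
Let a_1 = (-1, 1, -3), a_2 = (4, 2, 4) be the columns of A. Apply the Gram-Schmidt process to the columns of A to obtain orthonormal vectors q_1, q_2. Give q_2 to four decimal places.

q_2 = (0.6396, 0.7675, 0.0426)

a_1 = (-1, 1, -3); ‖a_1‖ = 3.3166, so q_1 = (-0.3015, 0.3015, -0.9045).
q_1·a_2 = (-0.3015)·4 + 0.3015·2 + (-0.9045)·4 = -4.2212.
u_2 = a_2 + 4.2212·q_1 = (2.7273, 3.2727, 0.1818).
‖u_2‖ = 4.2640, so q_2 = (0.6396, 0.7675, 0.0426).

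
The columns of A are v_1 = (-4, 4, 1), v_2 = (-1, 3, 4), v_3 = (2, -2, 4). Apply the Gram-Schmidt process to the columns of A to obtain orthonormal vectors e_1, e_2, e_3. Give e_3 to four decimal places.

v_1 = (-4, 4, 1); ‖v_1‖ = 5.7446, so e_1 = (-0.6963, 0.6963, 0.1741).
e_1·v_2 = (-0.6963)·(-1) + 0.6963·3 + 0.1741·4 = 3.4816.
u_2 = v_2 − 3.4816·e_1 = (1.4242, 0.5758, 3.3939).
‖u_2‖ = 3.7254, so e_2 = (0.3823, 0.1545, 0.9110).
e_1·v_3 = (-0.6963)·2 + 0.6963·(-2) + 0.1741·4 = -2.0889; e_2·v_3 = 0.3823·2 + 0.1545·(-2) + 0.9110·4 = 4.0996.
u_3 = v_3 + 2.0889·e_1 − 4.0996·e_2 = (-1.0218, -1.1790, 0.6288).
‖u_3‖ = 1.6822, so e_3 = (-0.6075, -0.7009, 0.3738).

e_3 = (-0.6075, -0.7009, 0.3738)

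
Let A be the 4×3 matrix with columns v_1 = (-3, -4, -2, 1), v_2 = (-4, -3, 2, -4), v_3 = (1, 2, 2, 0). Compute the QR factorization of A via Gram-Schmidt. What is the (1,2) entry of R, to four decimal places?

r_{12} = 2.9212

v_1 = (-3, -4, -2, 1); ‖v_1‖ = 5.4772, so e_1 = (-0.5477, -0.7303, -0.3651, 0.1826).
r_{12} = e_1·v_2 = 2.9212.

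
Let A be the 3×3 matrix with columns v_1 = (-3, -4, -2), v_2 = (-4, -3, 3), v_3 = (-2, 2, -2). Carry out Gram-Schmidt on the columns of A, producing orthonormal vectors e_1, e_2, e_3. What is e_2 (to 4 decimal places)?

e_2 = (-0.4475, -0.1083, 0.8877)

e_1 = v_1/‖v_1‖ = (-3, -4, -2)/5.3852 = (-0.5571, -0.7428, -0.3714).
r_{12} = e_1·v_2 = 3.3425.
u_2 = v_2 − 3.3425·e_1 = (-2.1379, -0.5172, 4.2414).
‖u_2‖ = 4.7778, so e_2 = (-0.4475, -0.1083, 0.8877).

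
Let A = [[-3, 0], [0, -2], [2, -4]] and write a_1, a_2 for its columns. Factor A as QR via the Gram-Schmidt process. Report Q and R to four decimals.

Q = [[-0.8321, -0.4755], [0.0000, -0.5151], [0.5547, -0.7132]], R = [[3.6056, -2.2188], [0.0000, 3.8829]]

e_1 = a_1/‖a_1‖ = (-3, 0, 2)/3.6056 = (-0.8321, 0.0000, 0.5547).
r_{12} = e_1·a_2 = -2.2188.
u_2 = a_2 + 2.2188·e_1 = (-1.8462, -2.0000, -2.7692).
‖u_2‖ = 3.8829, so e_2 = (-0.4755, -0.5151, -0.7132).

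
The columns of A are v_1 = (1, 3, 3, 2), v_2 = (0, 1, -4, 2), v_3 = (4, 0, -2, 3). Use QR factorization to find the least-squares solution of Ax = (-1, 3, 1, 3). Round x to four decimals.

x = (0.9601, 0.7167, -0.3750)

v_1 = (1, 3, 3, 2); ‖v_1‖ = 4.7958, so q_1 = (0.2085, 0.6255, 0.6255, 0.4170).
q_1·v_2 = 0.2085·0 + 0.6255·1 + 0.6255·(-4) + 0.4170·2 = -1.0426.
u_2 = v_2 + 1.0426·q_1 = (0.2174, 1.6522, -3.3478, 2.4348).
‖u_2‖ = 4.4624, so q_2 = (0.0487, 0.3702, -0.7502, 0.5456).
q_1·v_3 = 0.2085·4 + 0.6255·0 + 0.6255·(-2) + 0.4170·3 = 0.8341; q_2·v_3 = 0.0487·4 + 0.3702·0 + (-0.7502)·(-2) + 0.5456·3 = 3.3322.
u_3 = v_3 − 0.8341·q_1 − 3.3322·q_2 = (3.6638, -1.7555, -0.0218, 0.8341).
‖u_3‖ = 4.1474, so q_3 = (0.8834, -0.4233, -0.0053, 0.2011).
Qᵀb = (3.5447, 1.9486, -1.5551).
Back-substitute: x_3 = -1.5551/4.1474 = -0.3750.
x_2 = (1.9486 − 3.3322·(-0.3750))/4.4624 = 0.7167.
x_1 = (3.5447 + 1.0426·0.7167 − 0.8341·(-0.3750))/4.7958 = 0.9601.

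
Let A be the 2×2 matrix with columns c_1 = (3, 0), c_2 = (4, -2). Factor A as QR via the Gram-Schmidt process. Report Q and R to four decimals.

e_1 = c_1/‖c_1‖ = (3, 0)/3.0000 = (1.0000, 0.0000).
r_{12} = e_1·c_2 = 4.0000.
u_2 = c_2 − 4.0000·e_1 = (0.0000, -2.0000).
‖u_2‖ = 2.0000, so e_2 = (0.0000, -1.0000).

Q = [[1.0000, 0.0000], [0.0000, -1.0000]], R = [[3.0000, 4.0000], [0.0000, 2.0000]]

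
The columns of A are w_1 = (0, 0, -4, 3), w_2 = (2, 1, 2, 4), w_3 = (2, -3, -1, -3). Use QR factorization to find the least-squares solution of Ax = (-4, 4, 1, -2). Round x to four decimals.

w_1 = (0, 0, -4, 3); ‖w_1‖ = 5.0000, so q_1 = (0.0000, 0.0000, -0.8000, 0.6000).
q_1·w_2 = 0.0000·2 + 0.0000·1 + (-0.8000)·2 + 0.6000·4 = 0.8000.
u_2 = w_2 − 0.8000·q_1 = (2.0000, 1.0000, 2.6400, 3.5200).
‖u_2‖ = 4.9356, so q_2 = (0.4052, 0.2026, 0.5349, 0.7132).
q_1·w_3 = 0.0000·2 + 0.0000·(-3) + (-0.8000)·(-1) + 0.6000·(-3) = -1.0000; q_2·w_3 = 0.4052·2 + 0.2026·(-3) + 0.5349·(-1) + 0.7132·(-3) = -2.4718.
u_3 = w_3 + 1.0000·q_1 + 2.4718·q_2 = (3.0016, -2.4992, -0.4778, -0.6371).
‖u_3‖ = 3.9862, so q_3 = (0.7530, -0.6270, -0.1199, -0.1598).
Qᵀb = (-2.0000, -1.7019, -5.3200).
Back-substitute: x_3 = -5.3200/3.9862 = -1.3346.
x_2 = (-1.7019 + 2.4718·(-1.3346))/4.9356 = -1.0132.
x_1 = (-2.0000 − 0.8000·(-1.0132) + 1.0000·(-1.3346))/5.0000 = -0.5048.

x = (-0.5048, -1.0132, -1.3346)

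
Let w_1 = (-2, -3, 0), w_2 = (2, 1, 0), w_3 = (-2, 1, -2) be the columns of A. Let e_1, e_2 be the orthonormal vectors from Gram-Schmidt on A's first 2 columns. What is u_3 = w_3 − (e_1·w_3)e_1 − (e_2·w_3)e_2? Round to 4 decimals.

e_1 = w_1/‖w_1‖ = (-2, -3, 0)/3.6056 = (-0.5547, -0.8321, 0.0000).
r_{12} = e_1·w_2 = -1.9415.
u_2 = w_2 + 1.9415·e_1 = (0.9231, -0.6154, 0.0000).
‖u_2‖ = 1.1094, so e_2 = (0.8321, -0.5547, 0.0000).
r_{13} = e_1·w_3 = 0.2774; r_{23} = e_2·w_3 = -2.2188.
u_3 = w_3 − 0.2774·e_1 + 2.2188·e_2 = (0.0000, 0.0000, -2.0000).

u_3 = (0.0000, 0.0000, -2.0000)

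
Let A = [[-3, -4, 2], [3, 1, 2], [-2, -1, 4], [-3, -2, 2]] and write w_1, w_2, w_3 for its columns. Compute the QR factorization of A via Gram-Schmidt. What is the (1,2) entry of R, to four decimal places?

r_{12} = 4.1309

w_1 = (-3, 3, -2, -3); ‖w_1‖ = 5.5678, so e_1 = (-0.5388, 0.5388, -0.3592, -0.5388).
r_{12} = e_1·w_2 = 4.1309.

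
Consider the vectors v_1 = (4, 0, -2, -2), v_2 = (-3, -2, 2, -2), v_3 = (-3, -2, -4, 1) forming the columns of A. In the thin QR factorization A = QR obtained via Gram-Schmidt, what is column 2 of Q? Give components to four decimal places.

v_1 = (4, 0, -2, -2); ‖v_1‖ = 4.8990, so e_1 = (0.8165, 0.0000, -0.4082, -0.4082).
e_1·v_2 = 0.8165·(-3) + 0.0000·(-2) + (-0.4082)·2 + (-0.4082)·(-2) = -2.4495.
u_2 = v_2 + 2.4495·e_1 = (-1.0000, -2.0000, 1.0000, -3.0000).
‖u_2‖ = 3.8730, so e_2 = (-0.2582, -0.5164, 0.2582, -0.7746).

e_2 = (-0.2582, -0.5164, 0.2582, -0.7746)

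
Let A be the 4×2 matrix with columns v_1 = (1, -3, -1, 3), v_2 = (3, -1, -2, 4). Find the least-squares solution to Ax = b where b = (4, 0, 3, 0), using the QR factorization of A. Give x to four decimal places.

x = (-0.4500, 0.5000)

v_1 = (1, -3, -1, 3); ‖v_1‖ = 4.4721, so e_1 = (0.2236, -0.6708, -0.2236, 0.6708).
e_1·v_2 = 0.2236·3 + (-0.6708)·(-1) + (-0.2236)·(-2) + 0.6708·4 = 4.4721.
u_2 = v_2 − 4.4721·e_1 = (2.0000, 2.0000, -1.0000, 1.0000).
‖u_2‖ = 3.1623, so e_2 = (0.6325, 0.6325, -0.3162, 0.3162).
Qᵀb = (0.2236, 1.5811).
Back-substitute: x_2 = 1.5811/3.1623 = 0.5000.
x_1 = (0.2236 − 4.4721·0.5000)/4.4721 = -0.4500.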